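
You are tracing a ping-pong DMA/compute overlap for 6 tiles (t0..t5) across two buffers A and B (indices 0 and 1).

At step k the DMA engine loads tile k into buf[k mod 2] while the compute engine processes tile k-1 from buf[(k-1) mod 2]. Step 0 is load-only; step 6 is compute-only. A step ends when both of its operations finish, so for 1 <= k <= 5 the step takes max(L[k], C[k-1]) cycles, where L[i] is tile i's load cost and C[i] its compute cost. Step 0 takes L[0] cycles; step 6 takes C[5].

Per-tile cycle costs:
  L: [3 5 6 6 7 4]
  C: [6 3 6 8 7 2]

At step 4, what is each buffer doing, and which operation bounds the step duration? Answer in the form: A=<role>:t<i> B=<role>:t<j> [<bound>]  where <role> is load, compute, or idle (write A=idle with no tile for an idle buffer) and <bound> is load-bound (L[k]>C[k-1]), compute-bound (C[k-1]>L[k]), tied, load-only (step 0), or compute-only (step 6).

step 4: A=load:t4 B=compute:t3 [compute-bound]

[0] DMA t0→A (3c) ∥ CU idle ⇒ 3c, clock 3
[1] DMA t1→B (5c) ∥ CU A:t0 (6c) ⇒ 6c, clock 9
[2] DMA t2→A (6c) ∥ CU B:t1 (3c) ⇒ 6c, clock 15
[3] DMA t3→B (6c) ∥ CU A:t2 (6c) ⇒ 6c, clock 21
[4] DMA t4→A (7c) ∥ CU B:t3 (8c) ⇒ 8c, clock 29
[5] DMA t5→B (4c) ∥ CU A:t4 (7c) ⇒ 7c, clock 36
[6] DMA idle ∥ CU B:t5 (2c) ⇒ 2c, clock 38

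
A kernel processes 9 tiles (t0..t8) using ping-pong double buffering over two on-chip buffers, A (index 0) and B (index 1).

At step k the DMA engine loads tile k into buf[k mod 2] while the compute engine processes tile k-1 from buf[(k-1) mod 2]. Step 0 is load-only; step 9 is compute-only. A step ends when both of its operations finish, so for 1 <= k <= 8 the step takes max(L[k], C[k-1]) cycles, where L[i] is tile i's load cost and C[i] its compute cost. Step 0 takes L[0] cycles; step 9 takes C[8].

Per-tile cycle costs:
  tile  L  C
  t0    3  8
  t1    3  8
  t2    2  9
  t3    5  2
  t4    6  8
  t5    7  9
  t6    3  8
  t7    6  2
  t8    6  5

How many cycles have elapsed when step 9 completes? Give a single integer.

end_cycle[9] = 70

[0] DMA t0→A (3c) ∥ CU idle ⇒ 3c, clock 3
[1] DMA t1→B (3c) ∥ CU A:t0 (8c) ⇒ 8c, clock 11
[2] DMA t2→A (2c) ∥ CU B:t1 (8c) ⇒ 8c, clock 19
[3] DMA t3→B (5c) ∥ CU A:t2 (9c) ⇒ 9c, clock 28
[4] DMA t4→A (6c) ∥ CU B:t3 (2c) ⇒ 6c, clock 34
[5] DMA t5→B (7c) ∥ CU A:t4 (8c) ⇒ 8c, clock 42
[6] DMA t6→A (3c) ∥ CU B:t5 (9c) ⇒ 9c, clock 51
[7] DMA t7→B (6c) ∥ CU A:t6 (8c) ⇒ 8c, clock 59
[8] DMA t8→A (6c) ∥ CU B:t7 (2c) ⇒ 6c, clock 65
[9] DMA idle ∥ CU A:t8 (5c) ⇒ 5c, clock 70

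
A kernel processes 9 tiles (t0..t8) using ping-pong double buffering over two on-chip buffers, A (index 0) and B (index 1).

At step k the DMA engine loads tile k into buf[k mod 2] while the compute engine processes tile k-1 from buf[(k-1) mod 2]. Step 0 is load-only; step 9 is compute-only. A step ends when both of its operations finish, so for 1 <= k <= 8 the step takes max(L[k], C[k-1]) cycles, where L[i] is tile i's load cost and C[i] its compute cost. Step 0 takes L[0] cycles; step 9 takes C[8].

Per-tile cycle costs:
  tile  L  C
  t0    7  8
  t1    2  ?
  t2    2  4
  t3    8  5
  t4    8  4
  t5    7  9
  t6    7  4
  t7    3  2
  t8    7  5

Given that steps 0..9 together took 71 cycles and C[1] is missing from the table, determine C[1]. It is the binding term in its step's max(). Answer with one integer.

step 0 → dur = L[0]=7 = 7
step 1 → dur = max(L[1]=2, C[0]=8) = 8
step 2 → dur = max(L[2]=2, C[1]=?) = C[1]  (unknown; binding)
step 3 → dur = max(L[3]=8, C[2]=4) = 8
step 4 → dur = max(L[4]=8, C[3]=5) = 8
step 5 → dur = max(L[5]=7, C[4]=4) = 7
step 6 → dur = max(L[6]=7, C[5]=9) = 9
step 7 → dur = max(L[7]=3, C[6]=4) = 4
step 8 → dur = max(L[8]=7, C[7]=2) = 7
step 9 → dur = C[8]=5 = 5
sum of known step durations = 63
dur[2] = total - known = 71 - 63 = 8
C[1] is the binding max in step 2, so C[1] = dur[2] = 8

C[1] = 8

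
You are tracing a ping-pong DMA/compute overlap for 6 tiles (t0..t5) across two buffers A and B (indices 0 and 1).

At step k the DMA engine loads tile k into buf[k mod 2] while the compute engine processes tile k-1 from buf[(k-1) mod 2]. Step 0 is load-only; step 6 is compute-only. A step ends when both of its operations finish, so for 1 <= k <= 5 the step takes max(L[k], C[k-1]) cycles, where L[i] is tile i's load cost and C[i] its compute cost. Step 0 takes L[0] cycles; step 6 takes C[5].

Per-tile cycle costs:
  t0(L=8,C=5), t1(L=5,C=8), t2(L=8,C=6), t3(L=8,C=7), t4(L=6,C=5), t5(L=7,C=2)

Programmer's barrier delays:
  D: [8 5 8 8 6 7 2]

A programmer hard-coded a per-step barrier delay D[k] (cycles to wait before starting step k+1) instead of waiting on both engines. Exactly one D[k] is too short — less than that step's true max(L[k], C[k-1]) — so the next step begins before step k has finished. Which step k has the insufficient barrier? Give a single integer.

step 0: need L[0]=8 = 8; D[0]=8 ok
step 1: need max(L[1]=5,C[0]=5) = 5; D[1]=5 ok
step 2: need max(L[2]=8,C[1]=8) = 8; D[2]=8 ok
step 3: need max(L[3]=8,C[2]=6) = 8; D[3]=8 ok
step 4: need max(L[4]=6,C[3]=7) = 7; D[4]=6 SHORT
step 5: need max(L[5]=7,C[4]=5) = 7; D[5]=7 ok
step 6: need C[5]=2 = 2; D[6]=2 ok

hazard at step 4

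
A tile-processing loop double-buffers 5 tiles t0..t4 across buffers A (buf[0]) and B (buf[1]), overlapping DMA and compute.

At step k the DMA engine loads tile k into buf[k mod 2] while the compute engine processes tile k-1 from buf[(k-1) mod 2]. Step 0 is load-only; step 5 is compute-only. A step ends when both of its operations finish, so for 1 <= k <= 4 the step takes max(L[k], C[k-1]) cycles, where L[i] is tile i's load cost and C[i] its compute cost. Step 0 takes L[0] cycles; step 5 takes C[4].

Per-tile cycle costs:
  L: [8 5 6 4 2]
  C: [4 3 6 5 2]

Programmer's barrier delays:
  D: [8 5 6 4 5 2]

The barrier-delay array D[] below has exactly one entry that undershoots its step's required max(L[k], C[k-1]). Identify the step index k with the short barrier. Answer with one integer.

step 0: need L[0]=8 = 8; D[0]=8 ok
step 1: need max(L[1]=5,C[0]=4) = 5; D[1]=5 ok
step 2: need max(L[2]=6,C[1]=3) = 6; D[2]=6 ok
step 3: need max(L[3]=4,C[2]=6) = 6; D[3]=4 SHORT
step 4: need max(L[4]=2,C[3]=5) = 5; D[4]=5 ok
step 5: need C[4]=2 = 2; D[5]=2 ok

hazard at step 3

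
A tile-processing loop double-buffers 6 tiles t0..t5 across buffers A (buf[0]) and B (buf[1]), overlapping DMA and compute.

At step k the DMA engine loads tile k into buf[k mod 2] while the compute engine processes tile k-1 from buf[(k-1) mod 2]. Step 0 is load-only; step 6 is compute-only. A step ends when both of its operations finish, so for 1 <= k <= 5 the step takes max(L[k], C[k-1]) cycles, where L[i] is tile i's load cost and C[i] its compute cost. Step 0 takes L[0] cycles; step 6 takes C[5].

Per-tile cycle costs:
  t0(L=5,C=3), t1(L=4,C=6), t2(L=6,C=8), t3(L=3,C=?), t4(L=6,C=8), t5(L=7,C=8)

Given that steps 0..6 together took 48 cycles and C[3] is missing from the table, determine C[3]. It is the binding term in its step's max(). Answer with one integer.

step 0: dur = L[0]=5 = 5
step 1: dur = max(L[1]=4, C[0]=3) = 4
step 2: dur = max(L[2]=6, C[1]=6) = 6
step 3: dur = max(L[3]=3, C[2]=8) = 8
step 4: dur = max(L[4]=6, C[3]=?) = C[3]  (unknown; binding)
step 5: dur = max(L[5]=7, C[4]=8) = 8
step 6: dur = C[5]=8 = 8
sum of known step durations = 39
dur[4] = total - known = 48 - 39 = 9
C[3] is the binding max in step 4, so C[3] = dur[4] = 9

C[3] = 9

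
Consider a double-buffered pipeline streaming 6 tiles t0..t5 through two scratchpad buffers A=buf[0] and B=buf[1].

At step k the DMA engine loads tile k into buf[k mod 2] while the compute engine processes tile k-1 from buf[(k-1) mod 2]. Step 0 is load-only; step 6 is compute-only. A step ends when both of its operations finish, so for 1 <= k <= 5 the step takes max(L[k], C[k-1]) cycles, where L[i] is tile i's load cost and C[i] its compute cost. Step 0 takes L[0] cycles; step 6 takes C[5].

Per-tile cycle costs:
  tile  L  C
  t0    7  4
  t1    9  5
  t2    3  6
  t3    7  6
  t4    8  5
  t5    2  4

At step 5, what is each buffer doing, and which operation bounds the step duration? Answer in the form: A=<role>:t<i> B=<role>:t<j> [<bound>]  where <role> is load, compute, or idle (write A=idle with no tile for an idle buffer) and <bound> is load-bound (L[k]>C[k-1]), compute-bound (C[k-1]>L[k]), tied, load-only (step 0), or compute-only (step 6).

k=0 load=t0/7c comp=- wait=7 total=7
k=1 load=t1/9c comp=t0/4c wait=9 total=16
k=2 load=t2/3c comp=t1/5c wait=5 total=21
k=3 load=t3/7c comp=t2/6c wait=7 total=28
k=4 load=t4/8c comp=t3/6c wait=8 total=36
k=5 load=t5/2c comp=t4/5c wait=5 total=41
k=6 load=- comp=t5/4c wait=4 total=45

step 5: A=compute:t4 B=load:t5 [compute-bound]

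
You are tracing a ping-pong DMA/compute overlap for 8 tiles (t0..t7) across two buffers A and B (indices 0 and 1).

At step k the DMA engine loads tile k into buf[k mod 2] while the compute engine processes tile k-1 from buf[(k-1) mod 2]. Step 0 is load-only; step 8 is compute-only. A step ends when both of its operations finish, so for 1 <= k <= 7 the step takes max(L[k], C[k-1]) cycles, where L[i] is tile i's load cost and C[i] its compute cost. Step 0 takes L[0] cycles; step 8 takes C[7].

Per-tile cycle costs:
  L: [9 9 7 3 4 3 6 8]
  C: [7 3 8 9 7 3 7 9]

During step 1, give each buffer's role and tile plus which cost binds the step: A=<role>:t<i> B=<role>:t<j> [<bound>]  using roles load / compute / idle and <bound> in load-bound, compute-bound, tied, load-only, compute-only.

step 1: A=compute:t0 B=load:t1 [load-bound]

  0. 9=9c; end=9; A:t0 B:-
  1. max(9,7)=9c; end=18; A:t0 B:t1
  2. max(7,3)=7c; end=25; A:t2 B:t1
  3. max(3,8)=8c; end=33; A:t2 B:t3
  4. max(4,9)=9c; end=42; A:t4 B:t3
  5. max(3,7)=7c; end=49; A:t4 B:t5
  6. max(6,3)=6c; end=55; A:t6 B:t5
  7. max(8,7)=8c; end=63; A:t6 B:t7
  8. 9=9c; end=72; A:t6 B:t7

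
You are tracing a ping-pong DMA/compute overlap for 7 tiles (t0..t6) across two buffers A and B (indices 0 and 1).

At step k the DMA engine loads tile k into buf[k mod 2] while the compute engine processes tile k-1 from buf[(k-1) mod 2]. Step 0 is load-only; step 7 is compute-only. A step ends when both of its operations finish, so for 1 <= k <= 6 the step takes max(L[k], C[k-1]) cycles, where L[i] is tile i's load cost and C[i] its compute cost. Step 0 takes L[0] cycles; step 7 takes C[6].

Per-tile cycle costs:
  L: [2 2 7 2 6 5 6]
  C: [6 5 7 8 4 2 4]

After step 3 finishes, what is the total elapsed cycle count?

end_cycle[3] = 22

step 0: L[0]=2 → dur=2, Σ=2 | A=load:t0 B=idle [load-only]
step 1: L[1]=2 C[0]=6 → dur=6, Σ=8 | A=compute:t0 B=load:t1 [compute-bound]
step 2: L[2]=7 C[1]=5 → dur=7, Σ=15 | A=load:t2 B=compute:t1 [load-bound]
step 3: L[3]=2 C[2]=7 → dur=7, Σ=22 | A=compute:t2 B=load:t3 [compute-bound]
step 4: L[4]=6 C[3]=8 → dur=8, Σ=30 | A=load:t4 B=compute:t3 [compute-bound]
step 5: L[5]=5 C[4]=4 → dur=5, Σ=35 | A=compute:t4 B=load:t5 [load-bound]
step 6: L[6]=6 C[5]=2 → dur=6, Σ=41 | A=load:t6 B=compute:t5 [load-bound]
step 7: C[6]=4 → dur=4, Σ=45 | A=compute:t6 B=idle [compute-only]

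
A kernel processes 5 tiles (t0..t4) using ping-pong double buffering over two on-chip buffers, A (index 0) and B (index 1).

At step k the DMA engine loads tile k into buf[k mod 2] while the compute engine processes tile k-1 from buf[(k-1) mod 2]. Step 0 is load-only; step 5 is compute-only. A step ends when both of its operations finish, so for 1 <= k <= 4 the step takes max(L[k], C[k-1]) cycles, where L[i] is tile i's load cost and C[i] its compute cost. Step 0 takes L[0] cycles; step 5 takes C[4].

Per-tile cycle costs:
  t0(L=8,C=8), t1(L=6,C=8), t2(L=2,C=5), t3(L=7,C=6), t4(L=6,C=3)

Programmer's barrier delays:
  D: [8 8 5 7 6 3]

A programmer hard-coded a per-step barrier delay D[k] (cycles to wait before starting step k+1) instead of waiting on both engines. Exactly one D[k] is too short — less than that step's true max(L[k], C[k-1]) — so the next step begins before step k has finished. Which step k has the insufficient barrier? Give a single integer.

hazard at step 2

[0] required=L[0]=8=8 vs D=8 ok
[1] required=max(L[1]=6,C[0]=8)=8 vs D=8 ok
[2] required=max(L[2]=2,C[1]=8)=8 vs D=5 SHORT
[3] required=max(L[3]=7,C[2]=5)=7 vs D=7 ok
[4] required=max(L[4]=6,C[3]=6)=6 vs D=6 ok
[5] required=C[4]=3=3 vs D=3 ok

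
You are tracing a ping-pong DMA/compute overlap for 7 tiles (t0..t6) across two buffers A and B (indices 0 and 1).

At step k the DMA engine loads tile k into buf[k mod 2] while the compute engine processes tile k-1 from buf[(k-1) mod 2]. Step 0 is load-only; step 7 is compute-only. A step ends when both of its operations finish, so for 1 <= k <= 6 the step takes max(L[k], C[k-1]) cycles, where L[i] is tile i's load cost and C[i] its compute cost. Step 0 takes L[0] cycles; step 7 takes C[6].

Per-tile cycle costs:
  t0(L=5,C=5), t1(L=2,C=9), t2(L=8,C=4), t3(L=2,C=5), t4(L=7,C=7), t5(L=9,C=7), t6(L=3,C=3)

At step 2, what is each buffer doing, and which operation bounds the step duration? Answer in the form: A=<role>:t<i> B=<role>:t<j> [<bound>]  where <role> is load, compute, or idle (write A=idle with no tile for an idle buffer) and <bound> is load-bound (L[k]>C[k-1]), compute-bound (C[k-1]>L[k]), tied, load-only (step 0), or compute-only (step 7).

k=0 load=t0/5c comp=- wait=5 total=5
k=1 load=t1/2c comp=t0/5c wait=5 total=10
k=2 load=t2/8c comp=t1/9c wait=9 total=19
k=3 load=t3/2c comp=t2/4c wait=4 total=23
k=4 load=t4/7c comp=t3/5c wait=7 total=30
k=5 load=t5/9c comp=t4/7c wait=9 total=39
k=6 load=t6/3c comp=t5/7c wait=7 total=46
k=7 load=- comp=t6/3c wait=3 total=49

step 2: A=load:t2 B=compute:t1 [compute-bound]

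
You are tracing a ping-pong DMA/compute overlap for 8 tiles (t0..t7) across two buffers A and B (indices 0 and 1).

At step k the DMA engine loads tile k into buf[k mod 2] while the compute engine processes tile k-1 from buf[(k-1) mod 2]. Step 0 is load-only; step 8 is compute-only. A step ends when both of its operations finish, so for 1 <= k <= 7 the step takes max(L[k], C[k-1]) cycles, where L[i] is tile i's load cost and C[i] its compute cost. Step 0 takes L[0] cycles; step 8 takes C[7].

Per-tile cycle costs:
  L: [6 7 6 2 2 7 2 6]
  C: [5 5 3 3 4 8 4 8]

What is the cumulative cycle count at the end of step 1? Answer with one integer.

end_cycle[1] = 13

  0. 6=6c; end=6; A:t0 B:-
  1. max(7,5)=7c; end=13; A:t0 B:t1
  2. max(6,5)=6c; end=19; A:t2 B:t1
  3. max(2,3)=3c; end=22; A:t2 B:t3
  4. max(2,3)=3c; end=25; A:t4 B:t3
  5. max(7,4)=7c; end=32; A:t4 B:t5
  6. max(2,8)=8c; end=40; A:t6 B:t5
  7. max(6,4)=6c; end=46; A:t6 B:t7
  8. 8=8c; end=54; A:t6 B:t7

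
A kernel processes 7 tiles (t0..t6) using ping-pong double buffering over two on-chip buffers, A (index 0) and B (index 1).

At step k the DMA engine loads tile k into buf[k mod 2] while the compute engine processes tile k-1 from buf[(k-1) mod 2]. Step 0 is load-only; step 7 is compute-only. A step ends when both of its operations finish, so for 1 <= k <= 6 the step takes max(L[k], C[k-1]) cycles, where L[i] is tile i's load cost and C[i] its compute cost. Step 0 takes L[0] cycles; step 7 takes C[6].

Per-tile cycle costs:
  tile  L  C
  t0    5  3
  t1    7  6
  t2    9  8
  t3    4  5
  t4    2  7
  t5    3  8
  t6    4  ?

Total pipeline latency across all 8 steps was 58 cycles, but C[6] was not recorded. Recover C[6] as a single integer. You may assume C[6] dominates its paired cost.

step 0 | dur = L[0]=5 = 5
step 1 | dur = max(L[1]=7, C[0]=3) = 7
step 2 | dur = max(L[2]=9, C[1]=6) = 9
step 3 | dur = max(L[3]=4, C[2]=8) = 8
step 4 | dur = max(L[4]=2, C[3]=5) = 5
step 5 | dur = max(L[5]=3, C[4]=7) = 7
step 6 | dur = max(L[6]=4, C[5]=8) = 8
step 7 | dur = C[6]=? = C[6]  (unknown; binding)
sum of known step durations = 49
dur[7] = total - known = 58 - 49 = 9
C[6] is the binding max in step 7, so C[6] = dur[7] = 9

C[6] = 9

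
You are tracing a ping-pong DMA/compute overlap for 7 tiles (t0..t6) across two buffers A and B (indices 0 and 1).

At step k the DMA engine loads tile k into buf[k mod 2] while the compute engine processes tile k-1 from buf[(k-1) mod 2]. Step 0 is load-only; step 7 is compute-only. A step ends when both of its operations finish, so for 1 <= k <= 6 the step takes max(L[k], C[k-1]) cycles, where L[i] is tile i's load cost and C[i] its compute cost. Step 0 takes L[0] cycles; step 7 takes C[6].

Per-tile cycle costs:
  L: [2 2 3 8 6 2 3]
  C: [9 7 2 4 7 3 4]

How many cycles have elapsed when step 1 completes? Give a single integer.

k=0 load=t0/2c comp=- wait=2 total=2
k=1 load=t1/2c comp=t0/9c wait=9 total=11
k=2 load=t2/3c comp=t1/7c wait=7 total=18
k=3 load=t3/8c comp=t2/2c wait=8 total=26
k=4 load=t4/6c comp=t3/4c wait=6 total=32
k=5 load=t5/2c comp=t4/7c wait=7 total=39
k=6 load=t6/3c comp=t5/3c wait=3 total=42
k=7 load=- comp=t6/4c wait=4 total=46

end_cycle[1] = 11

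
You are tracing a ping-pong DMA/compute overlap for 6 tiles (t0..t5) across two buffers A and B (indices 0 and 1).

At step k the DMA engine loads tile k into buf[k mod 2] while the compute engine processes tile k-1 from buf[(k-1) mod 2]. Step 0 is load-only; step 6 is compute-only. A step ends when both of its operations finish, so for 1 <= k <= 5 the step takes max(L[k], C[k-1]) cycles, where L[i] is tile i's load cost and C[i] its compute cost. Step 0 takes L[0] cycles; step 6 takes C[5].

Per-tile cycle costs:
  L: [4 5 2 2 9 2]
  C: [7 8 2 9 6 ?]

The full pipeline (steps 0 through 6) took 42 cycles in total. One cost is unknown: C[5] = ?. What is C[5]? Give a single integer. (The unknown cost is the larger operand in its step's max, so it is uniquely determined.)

C[5] = 6

step 0: dur = L[0]=4 = 4
step 1: dur = max(L[1]=5, C[0]=7) = 7
step 2: dur = max(L[2]=2, C[1]=8) = 8
step 3: dur = max(L[3]=2, C[2]=2) = 2
step 4: dur = max(L[4]=9, C[3]=9) = 9
step 5: dur = max(L[5]=2, C[4]=6) = 6
step 6: dur = C[5]=? = C[5]  (unknown; binding)
sum of known step durations = 36
dur[6] = total - known = 42 - 36 = 6
C[5] is the binding max in step 6, so C[5] = dur[6] = 6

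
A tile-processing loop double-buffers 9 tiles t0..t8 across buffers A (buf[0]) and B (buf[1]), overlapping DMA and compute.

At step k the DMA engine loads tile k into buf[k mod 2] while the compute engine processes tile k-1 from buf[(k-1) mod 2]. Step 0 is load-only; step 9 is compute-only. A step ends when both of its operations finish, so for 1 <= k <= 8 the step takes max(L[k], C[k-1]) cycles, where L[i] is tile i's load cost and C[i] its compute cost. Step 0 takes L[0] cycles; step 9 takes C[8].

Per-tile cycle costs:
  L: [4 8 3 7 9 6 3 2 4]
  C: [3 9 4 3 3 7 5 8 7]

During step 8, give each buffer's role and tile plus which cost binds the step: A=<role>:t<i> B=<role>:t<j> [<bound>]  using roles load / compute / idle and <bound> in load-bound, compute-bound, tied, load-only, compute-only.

step 8: A=load:t8 B=compute:t7 [compute-bound]

step 0: L[0]=4 → dur=4, Σ=4 | A=load:t0 B=idle [load-only]
step 1: L[1]=8 C[0]=3 → dur=8, Σ=12 | A=compute:t0 B=load:t1 [load-bound]
step 2: L[2]=3 C[1]=9 → dur=9, Σ=21 | A=load:t2 B=compute:t1 [compute-bound]
step 3: L[3]=7 C[2]=4 → dur=7, Σ=28 | A=compute:t2 B=load:t3 [load-bound]
step 4: L[4]=9 C[3]=3 → dur=9, Σ=37 | A=load:t4 B=compute:t3 [load-bound]
step 5: L[5]=6 C[4]=3 → dur=6, Σ=43 | A=compute:t4 B=load:t5 [load-bound]
step 6: L[6]=3 C[5]=7 → dur=7, Σ=50 | A=load:t6 B=compute:t5 [compute-bound]
step 7: L[7]=2 C[6]=5 → dur=5, Σ=55 | A=compute:t6 B=load:t7 [compute-bound]
step 8: L[8]=4 C[7]=8 → dur=8, Σ=63 | A=load:t8 B=compute:t7 [compute-bound]
step 9: C[8]=7 → dur=7, Σ=70 | A=compute:t8 B=idle [compute-only]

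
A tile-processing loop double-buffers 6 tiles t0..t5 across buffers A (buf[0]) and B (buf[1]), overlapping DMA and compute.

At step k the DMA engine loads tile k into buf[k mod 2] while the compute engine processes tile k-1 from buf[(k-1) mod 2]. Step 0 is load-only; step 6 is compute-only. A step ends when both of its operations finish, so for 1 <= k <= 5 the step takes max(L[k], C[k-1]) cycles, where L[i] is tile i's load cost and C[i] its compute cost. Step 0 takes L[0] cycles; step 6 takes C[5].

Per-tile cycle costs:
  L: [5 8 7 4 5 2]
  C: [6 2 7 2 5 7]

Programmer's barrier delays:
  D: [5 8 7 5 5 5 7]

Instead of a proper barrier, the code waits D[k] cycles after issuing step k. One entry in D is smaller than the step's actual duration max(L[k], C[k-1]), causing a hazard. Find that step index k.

step 0: need L[0]=5 = 5; D[0]=5 ok
step 1: need max(L[1]=8,C[0]=6) = 8; D[1]=8 ok
step 2: need max(L[2]=7,C[1]=2) = 7; D[2]=7 ok
step 3: need max(L[3]=4,C[2]=7) = 7; D[3]=5 SHORT
step 4: need max(L[4]=5,C[3]=2) = 5; D[4]=5 ok
step 5: need max(L[5]=2,C[4]=5) = 5; D[5]=5 ok
step 6: need C[5]=7 = 7; D[6]=7 ok

hazard at step 3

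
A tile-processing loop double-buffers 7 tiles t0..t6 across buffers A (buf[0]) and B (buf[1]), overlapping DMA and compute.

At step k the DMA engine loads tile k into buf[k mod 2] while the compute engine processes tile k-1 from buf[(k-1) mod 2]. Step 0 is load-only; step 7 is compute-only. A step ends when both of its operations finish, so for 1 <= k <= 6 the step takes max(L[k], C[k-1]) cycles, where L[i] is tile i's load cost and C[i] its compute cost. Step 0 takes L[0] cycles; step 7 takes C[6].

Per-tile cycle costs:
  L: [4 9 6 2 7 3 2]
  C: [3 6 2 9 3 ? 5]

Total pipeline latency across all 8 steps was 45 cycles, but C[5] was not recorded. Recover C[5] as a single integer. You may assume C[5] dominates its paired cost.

C[5] = 7

step 0 | dur = L[0]=4 = 4
step 1 | dur = max(L[1]=9, C[0]=3) = 9
step 2 | dur = max(L[2]=6, C[1]=6) = 6
step 3 | dur = max(L[3]=2, C[2]=2) = 2
step 4 | dur = max(L[4]=7, C[3]=9) = 9
step 5 | dur = max(L[5]=3, C[4]=3) = 3
step 6 | dur = max(L[6]=2, C[5]=?) = C[5]  (unknown; binding)
step 7 | dur = C[6]=5 = 5
sum of known step durations = 38
dur[6] = total - known = 45 - 38 = 7
C[5] is the binding max in step 6, so C[5] = dur[6] = 7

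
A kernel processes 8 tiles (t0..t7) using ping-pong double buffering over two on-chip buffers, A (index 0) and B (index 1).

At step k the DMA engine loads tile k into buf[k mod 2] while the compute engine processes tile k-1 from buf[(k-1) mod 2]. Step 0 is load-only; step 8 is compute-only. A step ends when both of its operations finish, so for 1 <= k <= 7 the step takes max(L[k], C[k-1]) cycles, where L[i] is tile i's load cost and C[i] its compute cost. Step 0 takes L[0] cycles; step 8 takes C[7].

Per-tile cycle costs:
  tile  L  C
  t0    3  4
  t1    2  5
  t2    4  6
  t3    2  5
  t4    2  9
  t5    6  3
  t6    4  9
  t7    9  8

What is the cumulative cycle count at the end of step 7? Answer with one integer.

  0. 3=3c; end=3; A:t0 B:-
  1. max(2,4)=4c; end=7; A:t0 B:t1
  2. max(4,5)=5c; end=12; A:t2 B:t1
  3. max(2,6)=6c; end=18; A:t2 B:t3
  4. max(2,5)=5c; end=23; A:t4 B:t3
  5. max(6,9)=9c; end=32; A:t4 B:t5
  6. max(4,3)=4c; end=36; A:t6 B:t5
  7. max(9,9)=9c; end=45; A:t6 B:t7
  8. 8=8c; end=53; A:t6 B:t7

end_cycle[7] = 45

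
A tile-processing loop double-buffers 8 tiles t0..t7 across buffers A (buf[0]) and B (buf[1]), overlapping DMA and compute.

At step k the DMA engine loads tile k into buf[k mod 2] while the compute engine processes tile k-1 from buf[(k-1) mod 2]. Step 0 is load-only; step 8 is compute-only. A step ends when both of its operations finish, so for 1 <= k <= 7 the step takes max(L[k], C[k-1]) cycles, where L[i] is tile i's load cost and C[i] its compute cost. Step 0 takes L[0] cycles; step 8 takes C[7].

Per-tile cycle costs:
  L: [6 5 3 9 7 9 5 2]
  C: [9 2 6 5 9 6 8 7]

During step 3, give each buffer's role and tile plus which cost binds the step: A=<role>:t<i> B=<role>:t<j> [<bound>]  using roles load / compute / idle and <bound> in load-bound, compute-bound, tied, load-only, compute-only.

step 3: A=compute:t2 B=load:t3 [load-bound]

[0] DMA t0→A (6c) ∥ CU idle ⇒ 6c, clock 6
[1] DMA t1→B (5c) ∥ CU A:t0 (9c) ⇒ 9c, clock 15
[2] DMA t2→A (3c) ∥ CU B:t1 (2c) ⇒ 3c, clock 18
[3] DMA t3→B (9c) ∥ CU A:t2 (6c) ⇒ 9c, clock 27
[4] DMA t4→A (7c) ∥ CU B:t3 (5c) ⇒ 7c, clock 34
[5] DMA t5→B (9c) ∥ CU A:t4 (9c) ⇒ 9c, clock 43
[6] DMA t6→A (5c) ∥ CU B:t5 (6c) ⇒ 6c, clock 49
[7] DMA t7→B (2c) ∥ CU A:t6 (8c) ⇒ 8c, clock 57
[8] DMA idle ∥ CU B:t7 (7c) ⇒ 7c, clock 64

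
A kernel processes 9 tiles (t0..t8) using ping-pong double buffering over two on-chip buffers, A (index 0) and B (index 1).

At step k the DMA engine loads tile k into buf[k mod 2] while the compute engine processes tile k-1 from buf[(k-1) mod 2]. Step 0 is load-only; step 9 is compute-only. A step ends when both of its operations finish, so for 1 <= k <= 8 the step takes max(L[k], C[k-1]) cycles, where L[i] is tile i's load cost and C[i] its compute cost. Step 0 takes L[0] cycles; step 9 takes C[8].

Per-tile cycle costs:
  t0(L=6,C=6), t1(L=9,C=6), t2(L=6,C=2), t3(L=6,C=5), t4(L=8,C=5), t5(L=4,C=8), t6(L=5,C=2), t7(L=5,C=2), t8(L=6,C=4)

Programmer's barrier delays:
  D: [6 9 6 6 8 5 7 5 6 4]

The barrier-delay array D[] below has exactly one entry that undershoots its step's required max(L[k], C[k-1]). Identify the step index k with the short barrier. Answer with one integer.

k=0 barrier L[0]=6→6c, D[0]=6 ok
k=1 barrier max(L[1]=9,C[0]=6)→9c, D[1]=9 ok
k=2 barrier max(L[2]=6,C[1]=6)→6c, D[2]=6 ok
k=3 barrier max(L[3]=6,C[2]=2)→6c, D[3]=6 ok
k=4 barrier max(L[4]=8,C[3]=5)→8c, D[4]=8 ok
k=5 barrier max(L[5]=4,C[4]=5)→5c, D[5]=5 ok
k=6 barrier max(L[6]=5,C[5]=8)→8c, D[6]=7 SHORT
k=7 barrier max(L[7]=5,C[6]=2)→5c, D[7]=5 ok
k=8 barrier max(L[8]=6,C[7]=2)→6c, D[8]=6 ok
k=9 barrier C[8]=4→4c, D[9]=4 ok

hazard at step 6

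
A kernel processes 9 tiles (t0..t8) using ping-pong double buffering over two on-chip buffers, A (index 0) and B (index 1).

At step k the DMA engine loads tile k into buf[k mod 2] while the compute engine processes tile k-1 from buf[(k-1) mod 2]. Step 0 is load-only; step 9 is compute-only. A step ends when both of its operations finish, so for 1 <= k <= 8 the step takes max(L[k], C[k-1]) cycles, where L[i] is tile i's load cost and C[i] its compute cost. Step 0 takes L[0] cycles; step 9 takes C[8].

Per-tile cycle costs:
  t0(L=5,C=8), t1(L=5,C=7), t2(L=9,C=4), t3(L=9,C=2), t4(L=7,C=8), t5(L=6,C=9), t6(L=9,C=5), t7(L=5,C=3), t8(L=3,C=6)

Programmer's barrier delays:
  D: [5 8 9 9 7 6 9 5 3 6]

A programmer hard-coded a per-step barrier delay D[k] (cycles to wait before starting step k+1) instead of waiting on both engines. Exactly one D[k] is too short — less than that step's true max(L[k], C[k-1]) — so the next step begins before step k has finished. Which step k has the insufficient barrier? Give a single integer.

hazard at step 5

step 0: need L[0]=5 = 5; D[0]=5 ok
step 1: need max(L[1]=5,C[0]=8) = 8; D[1]=8 ok
step 2: need max(L[2]=9,C[1]=7) = 9; D[2]=9 ok
step 3: need max(L[3]=9,C[2]=4) = 9; D[3]=9 ok
step 4: need max(L[4]=7,C[3]=2) = 7; D[4]=7 ok
step 5: need max(L[5]=6,C[4]=8) = 8; D[5]=6 SHORT
step 6: need max(L[6]=9,C[5]=9) = 9; D[6]=9 ok
step 7: need max(L[7]=5,C[6]=5) = 5; D[7]=5 ok
step 8: need max(L[8]=3,C[7]=3) = 3; D[8]=3 ok
step 9: need C[8]=6 = 6; D[9]=6 ok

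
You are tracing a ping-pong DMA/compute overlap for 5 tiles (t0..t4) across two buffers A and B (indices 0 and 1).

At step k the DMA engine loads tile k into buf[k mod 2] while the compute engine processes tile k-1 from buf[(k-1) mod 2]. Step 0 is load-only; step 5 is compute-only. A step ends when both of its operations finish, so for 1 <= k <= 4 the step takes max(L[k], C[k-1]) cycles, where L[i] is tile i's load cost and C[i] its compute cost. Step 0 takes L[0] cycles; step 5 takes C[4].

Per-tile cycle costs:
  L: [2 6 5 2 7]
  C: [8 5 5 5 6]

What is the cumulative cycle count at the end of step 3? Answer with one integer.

k=0 load=t0/2c comp=- wait=2 total=2
k=1 load=t1/6c comp=t0/8c wait=8 total=10
k=2 load=t2/5c comp=t1/5c wait=5 total=15
k=3 load=t3/2c comp=t2/5c wait=5 total=20
k=4 load=t4/7c comp=t3/5c wait=7 total=27
k=5 load=- comp=t4/6c wait=6 total=33

end_cycle[3] = 20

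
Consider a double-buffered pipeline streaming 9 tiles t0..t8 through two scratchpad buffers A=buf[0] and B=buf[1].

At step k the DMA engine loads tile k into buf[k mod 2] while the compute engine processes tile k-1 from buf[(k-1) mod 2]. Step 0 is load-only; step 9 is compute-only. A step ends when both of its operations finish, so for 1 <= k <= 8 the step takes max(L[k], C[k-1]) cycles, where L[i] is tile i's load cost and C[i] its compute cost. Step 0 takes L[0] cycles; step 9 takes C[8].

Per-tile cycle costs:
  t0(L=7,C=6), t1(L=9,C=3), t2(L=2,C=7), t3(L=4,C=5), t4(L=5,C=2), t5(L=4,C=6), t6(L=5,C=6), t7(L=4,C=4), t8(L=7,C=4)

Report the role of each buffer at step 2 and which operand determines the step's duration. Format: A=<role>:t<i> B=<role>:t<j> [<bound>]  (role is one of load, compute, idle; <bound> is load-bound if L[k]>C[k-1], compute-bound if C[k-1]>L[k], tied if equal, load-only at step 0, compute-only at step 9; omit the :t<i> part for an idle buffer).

step 2: A=load:t2 B=compute:t1 [compute-bound]

k=0 load=t0/7c comp=- wait=7 total=7
k=1 load=t1/9c comp=t0/6c wait=9 total=16
k=2 load=t2/2c comp=t1/3c wait=3 total=19
k=3 load=t3/4c comp=t2/7c wait=7 total=26
k=4 load=t4/5c comp=t3/5c wait=5 total=31
k=5 load=t5/4c comp=t4/2c wait=4 total=35
k=6 load=t6/5c comp=t5/6c wait=6 total=41
k=7 load=t7/4c comp=t6/6c wait=6 total=47
k=8 load=t8/7c comp=t7/4c wait=7 total=54
k=9 load=- comp=t8/4c wait=4 total=58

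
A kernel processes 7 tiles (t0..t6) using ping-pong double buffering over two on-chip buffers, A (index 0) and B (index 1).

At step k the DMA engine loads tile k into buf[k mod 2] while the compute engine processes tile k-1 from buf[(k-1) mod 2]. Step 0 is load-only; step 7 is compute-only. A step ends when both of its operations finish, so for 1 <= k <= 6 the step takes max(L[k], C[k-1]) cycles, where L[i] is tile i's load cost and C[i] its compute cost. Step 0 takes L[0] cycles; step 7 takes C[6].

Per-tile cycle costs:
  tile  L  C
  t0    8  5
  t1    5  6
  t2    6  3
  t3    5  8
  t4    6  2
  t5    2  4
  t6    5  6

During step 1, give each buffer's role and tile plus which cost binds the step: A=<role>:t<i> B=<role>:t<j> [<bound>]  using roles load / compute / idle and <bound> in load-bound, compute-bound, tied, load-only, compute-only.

step 1: A=compute:t0 B=load:t1 [tied]

  0. 8=8c; end=8; A:t0 B:-
  1. max(5,5)=5c; end=13; A:t0 B:t1
  2. max(6,6)=6c; end=19; A:t2 B:t1
  3. max(5,3)=5c; end=24; A:t2 B:t3
  4. max(6,8)=8c; end=32; A:t4 B:t3
  5. max(2,2)=2c; end=34; A:t4 B:t5
  6. max(5,4)=5c; end=39; A:t6 B:t5
  7. 6=6c; end=45; A:t6 B:t5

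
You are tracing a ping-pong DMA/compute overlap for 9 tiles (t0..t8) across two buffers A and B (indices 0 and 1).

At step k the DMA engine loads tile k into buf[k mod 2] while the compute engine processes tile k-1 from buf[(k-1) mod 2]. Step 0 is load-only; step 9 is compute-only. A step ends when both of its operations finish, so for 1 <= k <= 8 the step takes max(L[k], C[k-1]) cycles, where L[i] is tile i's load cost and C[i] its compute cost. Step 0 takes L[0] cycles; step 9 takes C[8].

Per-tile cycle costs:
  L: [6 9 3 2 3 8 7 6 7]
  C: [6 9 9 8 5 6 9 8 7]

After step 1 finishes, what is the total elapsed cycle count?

end_cycle[1] = 15

[0] DMA t0→A (6c) ∥ CU idle ⇒ 6c, clock 6
[1] DMA t1→B (9c) ∥ CU A:t0 (6c) ⇒ 9c, clock 15
[2] DMA t2→A (3c) ∥ CU B:t1 (9c) ⇒ 9c, clock 24
[3] DMA t3→B (2c) ∥ CU A:t2 (9c) ⇒ 9c, clock 33
[4] DMA t4→A (3c) ∥ CU B:t3 (8c) ⇒ 8c, clock 41
[5] DMA t5→B (8c) ∥ CU A:t4 (5c) ⇒ 8c, clock 49
[6] DMA t6→A (7c) ∥ CU B:t5 (6c) ⇒ 7c, clock 56
[7] DMA t7→B (6c) ∥ CU A:t6 (9c) ⇒ 9c, clock 65
[8] DMA t8→A (7c) ∥ CU B:t7 (8c) ⇒ 8c, clock 73
[9] DMA idle ∥ CU A:t8 (7c) ⇒ 7c, clock 80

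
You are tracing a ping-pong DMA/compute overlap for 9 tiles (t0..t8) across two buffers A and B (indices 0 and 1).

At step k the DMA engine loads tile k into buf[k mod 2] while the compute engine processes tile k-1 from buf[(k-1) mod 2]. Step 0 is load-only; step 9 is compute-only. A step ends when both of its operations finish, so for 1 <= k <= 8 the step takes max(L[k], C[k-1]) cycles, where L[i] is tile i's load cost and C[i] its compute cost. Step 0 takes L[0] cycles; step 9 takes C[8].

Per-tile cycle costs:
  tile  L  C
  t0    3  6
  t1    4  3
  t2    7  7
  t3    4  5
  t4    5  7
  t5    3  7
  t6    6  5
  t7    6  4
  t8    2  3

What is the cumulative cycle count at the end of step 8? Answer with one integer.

  0. 3=3c; end=3; A:t0 B:-
  1. max(4,6)=6c; end=9; A:t0 B:t1
  2. max(7,3)=7c; end=16; A:t2 B:t1
  3. max(4,7)=7c; end=23; A:t2 B:t3
  4. max(5,5)=5c; end=28; A:t4 B:t3
  5. max(3,7)=7c; end=35; A:t4 B:t5
  6. max(6,7)=7c; end=42; A:t6 B:t5
  7. max(6,5)=6c; end=48; A:t6 B:t7
  8. max(2,4)=4c; end=52; A:t8 B:t7
  9. 3=3c; end=55; A:t8 B:t7

end_cycle[8] = 52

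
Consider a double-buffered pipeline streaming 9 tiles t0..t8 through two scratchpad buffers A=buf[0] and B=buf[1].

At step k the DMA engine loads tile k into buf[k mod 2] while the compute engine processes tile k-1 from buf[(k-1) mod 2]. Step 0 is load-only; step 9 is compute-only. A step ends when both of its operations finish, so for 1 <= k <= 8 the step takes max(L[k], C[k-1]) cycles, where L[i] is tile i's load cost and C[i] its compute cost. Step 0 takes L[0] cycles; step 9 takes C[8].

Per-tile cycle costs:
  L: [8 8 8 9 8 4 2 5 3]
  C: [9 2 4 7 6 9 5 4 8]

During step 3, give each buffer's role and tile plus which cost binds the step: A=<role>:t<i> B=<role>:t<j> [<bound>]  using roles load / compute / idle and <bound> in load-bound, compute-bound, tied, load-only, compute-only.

step 3: A=compute:t2 B=load:t3 [load-bound]

[0] DMA t0→A (8c) ∥ CU idle ⇒ 8c, clock 8
[1] DMA t1→B (8c) ∥ CU A:t0 (9c) ⇒ 9c, clock 17
[2] DMA t2→A (8c) ∥ CU B:t1 (2c) ⇒ 8c, clock 25
[3] DMA t3→B (9c) ∥ CU A:t2 (4c) ⇒ 9c, clock 34
[4] DMA t4→A (8c) ∥ CU B:t3 (7c) ⇒ 8c, clock 42
[5] DMA t5→B (4c) ∥ CU A:t4 (6c) ⇒ 6c, clock 48
[6] DMA t6→A (2c) ∥ CU B:t5 (9c) ⇒ 9c, clock 57
[7] DMA t7→B (5c) ∥ CU A:t6 (5c) ⇒ 5c, clock 62
[8] DMA t8→A (3c) ∥ CU B:t7 (4c) ⇒ 4c, clock 66
[9] DMA idle ∥ CU A:t8 (8c) ⇒ 8c, clock 74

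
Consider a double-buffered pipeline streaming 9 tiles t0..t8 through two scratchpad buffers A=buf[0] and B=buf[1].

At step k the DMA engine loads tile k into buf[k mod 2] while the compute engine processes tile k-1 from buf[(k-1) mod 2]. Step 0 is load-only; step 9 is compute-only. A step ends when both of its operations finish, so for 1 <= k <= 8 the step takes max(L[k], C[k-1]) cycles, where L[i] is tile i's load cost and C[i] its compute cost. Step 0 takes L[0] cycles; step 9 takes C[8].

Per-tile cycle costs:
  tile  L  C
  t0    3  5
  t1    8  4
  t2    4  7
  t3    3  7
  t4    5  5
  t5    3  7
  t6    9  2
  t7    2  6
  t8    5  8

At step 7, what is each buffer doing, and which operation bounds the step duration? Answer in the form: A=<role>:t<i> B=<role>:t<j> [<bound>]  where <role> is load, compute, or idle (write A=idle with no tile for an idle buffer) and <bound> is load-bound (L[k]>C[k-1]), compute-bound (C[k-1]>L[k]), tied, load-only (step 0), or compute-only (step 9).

step 7: A=compute:t6 B=load:t7 [tied]

[0] DMA t0→A (3c) ∥ CU idle ⇒ 3c, clock 3
[1] DMA t1→B (8c) ∥ CU A:t0 (5c) ⇒ 8c, clock 11
[2] DMA t2→A (4c) ∥ CU B:t1 (4c) ⇒ 4c, clock 15
[3] DMA t3→B (3c) ∥ CU A:t2 (7c) ⇒ 7c, clock 22
[4] DMA t4→A (5c) ∥ CU B:t3 (7c) ⇒ 7c, clock 29
[5] DMA t5→B (3c) ∥ CU A:t4 (5c) ⇒ 5c, clock 34
[6] DMA t6→A (9c) ∥ CU B:t5 (7c) ⇒ 9c, clock 43
[7] DMA t7→B (2c) ∥ CU A:t6 (2c) ⇒ 2c, clock 45
[8] DMA t8→A (5c) ∥ CU B:t7 (6c) ⇒ 6c, clock 51
[9] DMA idle ∥ CU A:t8 (8c) ⇒ 8c, clock 59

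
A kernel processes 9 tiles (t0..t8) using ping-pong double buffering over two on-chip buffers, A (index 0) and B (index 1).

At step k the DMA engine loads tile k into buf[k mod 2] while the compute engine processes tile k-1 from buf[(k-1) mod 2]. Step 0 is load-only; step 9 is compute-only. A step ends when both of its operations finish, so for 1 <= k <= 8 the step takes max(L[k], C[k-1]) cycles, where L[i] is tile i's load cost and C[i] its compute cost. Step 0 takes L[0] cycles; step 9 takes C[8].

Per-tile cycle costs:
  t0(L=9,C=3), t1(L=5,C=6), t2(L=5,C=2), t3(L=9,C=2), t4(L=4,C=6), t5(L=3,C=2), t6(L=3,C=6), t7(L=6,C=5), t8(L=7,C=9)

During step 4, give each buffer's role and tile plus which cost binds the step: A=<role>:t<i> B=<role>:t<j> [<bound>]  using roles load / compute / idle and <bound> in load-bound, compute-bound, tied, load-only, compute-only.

step 4: A=load:t4 B=compute:t3 [load-bound]

[0] DMA t0→A (9c) ∥ CU idle ⇒ 9c, clock 9
[1] DMA t1→B (5c) ∥ CU A:t0 (3c) ⇒ 5c, clock 14
[2] DMA t2→A (5c) ∥ CU B:t1 (6c) ⇒ 6c, clock 20
[3] DMA t3→B (9c) ∥ CU A:t2 (2c) ⇒ 9c, clock 29
[4] DMA t4→A (4c) ∥ CU B:t3 (2c) ⇒ 4c, clock 33
[5] DMA t5→B (3c) ∥ CU A:t4 (6c) ⇒ 6c, clock 39
[6] DMA t6→A (3c) ∥ CU B:t5 (2c) ⇒ 3c, clock 42
[7] DMA t7→B (6c) ∥ CU A:t6 (6c) ⇒ 6c, clock 48
[8] DMA t8→A (7c) ∥ CU B:t7 (5c) ⇒ 7c, clock 55
[9] DMA idle ∥ CU A:t8 (9c) ⇒ 9c, clock 64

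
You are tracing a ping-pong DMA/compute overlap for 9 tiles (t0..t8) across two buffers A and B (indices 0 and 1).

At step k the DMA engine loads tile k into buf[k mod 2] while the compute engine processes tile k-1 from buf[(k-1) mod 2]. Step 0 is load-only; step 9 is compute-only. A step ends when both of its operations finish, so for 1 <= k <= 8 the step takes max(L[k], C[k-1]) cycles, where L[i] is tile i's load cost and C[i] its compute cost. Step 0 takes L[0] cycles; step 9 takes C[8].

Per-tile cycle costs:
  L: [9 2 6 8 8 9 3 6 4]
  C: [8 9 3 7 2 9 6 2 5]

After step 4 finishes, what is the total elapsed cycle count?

k=0 load=t0/9c comp=- wait=9 total=9
k=1 load=t1/2c comp=t0/8c wait=8 total=17
k=2 load=t2/6c comp=t1/9c wait=9 total=26
k=3 load=t3/8c comp=t2/3c wait=8 total=34
k=4 load=t4/8c comp=t3/7c wait=8 total=42
k=5 load=t5/9c comp=t4/2c wait=9 total=51
k=6 load=t6/3c comp=t5/9c wait=9 total=60
k=7 load=t7/6c comp=t6/6c wait=6 total=66
k=8 load=t8/4c comp=t7/2c wait=4 total=70
k=9 load=- comp=t8/5c wait=5 total=75

end_cycle[4] = 42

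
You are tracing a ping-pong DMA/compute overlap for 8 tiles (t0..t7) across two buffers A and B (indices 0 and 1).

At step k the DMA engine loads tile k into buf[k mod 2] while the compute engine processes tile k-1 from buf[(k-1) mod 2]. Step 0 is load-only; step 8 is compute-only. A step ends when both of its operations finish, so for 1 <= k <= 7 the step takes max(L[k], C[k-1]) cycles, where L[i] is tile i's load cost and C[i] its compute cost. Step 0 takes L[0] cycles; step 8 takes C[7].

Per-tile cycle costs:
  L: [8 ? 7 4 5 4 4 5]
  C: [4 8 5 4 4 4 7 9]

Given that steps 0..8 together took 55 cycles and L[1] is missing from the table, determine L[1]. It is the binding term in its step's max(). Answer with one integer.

L[1] = 5

step 0 → dur = L[0]=8 = 8
step 1 → dur = max(L[1]=?, C[0]=4) = L[1]  (unknown; binding)
step 2 → dur = max(L[2]=7, C[1]=8) = 8
step 3 → dur = max(L[3]=4, C[2]=5) = 5
step 4 → dur = max(L[4]=5, C[3]=4) = 5
step 5 → dur = max(L[5]=4, C[4]=4) = 4
step 6 → dur = max(L[6]=4, C[5]=4) = 4
step 7 → dur = max(L[7]=5, C[6]=7) = 7
step 8 → dur = C[7]=9 = 9
sum of known step durations = 50
dur[1] = total - known = 55 - 50 = 5
L[1] is the binding max in step 1, so L[1] = dur[1] = 5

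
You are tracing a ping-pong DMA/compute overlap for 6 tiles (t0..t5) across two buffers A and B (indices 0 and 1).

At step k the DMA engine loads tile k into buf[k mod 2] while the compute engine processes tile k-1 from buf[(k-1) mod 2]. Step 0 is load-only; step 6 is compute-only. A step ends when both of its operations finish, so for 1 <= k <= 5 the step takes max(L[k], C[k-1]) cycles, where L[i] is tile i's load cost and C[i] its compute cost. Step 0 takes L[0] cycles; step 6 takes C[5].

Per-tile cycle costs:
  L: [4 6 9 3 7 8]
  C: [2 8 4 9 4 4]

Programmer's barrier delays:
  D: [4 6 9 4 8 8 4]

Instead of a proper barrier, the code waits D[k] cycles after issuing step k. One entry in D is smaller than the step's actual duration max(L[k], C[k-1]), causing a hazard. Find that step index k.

[0] required=L[0]=4=4 vs D=4 ok
[1] required=max(L[1]=6,C[0]=2)=6 vs D=6 ok
[2] required=max(L[2]=9,C[1]=8)=9 vs D=9 ok
[3] required=max(L[3]=3,C[2]=4)=4 vs D=4 ok
[4] required=max(L[4]=7,C[3]=9)=9 vs D=8 SHORT
[5] required=max(L[5]=8,C[4]=4)=8 vs D=8 ok
[6] required=C[5]=4=4 vs D=4 ok

hazard at step 4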